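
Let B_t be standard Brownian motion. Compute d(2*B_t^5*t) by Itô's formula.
d(2*B_t^5*t) = (2*B_t^3*(B_t^2 + 10*t)) dt + (10*B_t^4*t) dB_t

Itô's formula for f(t, x): d f(t, B_t) = (f_t + (1/2) f_xx) dt + f_x dB_t. Compute partials of f(t, x) = 2*t*x^5:
  f_t(t,x)  = 2*x^5
  f_x(t,x)  = 10*t*x^4
  f_xx(t,x) = 40*t*x^3
Assemble drift = f_t + (1/2) f_xx = 2*x^3*(10*t + x^2) and diffusion = f_x = 10*t*x^4. Substituting x = B_t:
  d(2*B_t^5*t) = (2*B_t^3*(B_t^2 + 10*t)) dt + (10*B_t^4*t) dB_t.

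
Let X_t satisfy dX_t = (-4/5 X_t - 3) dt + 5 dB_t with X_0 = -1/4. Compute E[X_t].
E[X_t] = -15/4 + 7*exp(-4*t/5)/2

Taking expectations and using E[dB_t] = 0, the mean m(t) = E[X_t] satisfies the ODE m'(t) = a m(t) + b with m(0) = x_0. With a = -4/5, b = -3, x_0 = -1/4, the solution is
  m(t) = x_0 * exp(a t) + (b/a) * (exp(a t) - 1)
       = (-1/4) * exp((-4/5) t) + ((-3)/(-4/5)) * (exp((-4/5) t) - 1)
       = -15/4 + 7*exp(-4*t/5)/2.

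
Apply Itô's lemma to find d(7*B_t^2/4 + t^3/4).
d(7*B_t^2/4 + t^3/4) = (3*t^2/4 + 7/4) dt + (7*B_t/2) dB_t

Itô's formula for f(t, x): d f(t, B_t) = (f_t + (1/2) f_xx) dt + f_x dB_t. Compute partials of f(t, x) = t^3/4 + 7*x^2/4:
  f_t(t,x)  = 3*t^2/4
  f_x(t,x)  = 7*x/2
  f_xx(t,x) = 7/2
Assemble drift = f_t + (1/2) f_xx = 3*t^2/4 + 7/4 and diffusion = f_x = 7*x/2. Substituting x = B_t:
  d(7*B_t^2/4 + t^3/4) = (3*t^2/4 + 7/4) dt + (7*B_t/2) dB_t.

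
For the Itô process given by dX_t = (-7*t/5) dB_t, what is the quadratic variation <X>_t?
<X>_t = 49*t^3/75

For an Itô process dX_t = a(t) dt + b(t) dB_t, the quadratic variation is <X>_t = int_0^t b(s)^2 ds (the drift term does not contribute). Here b(s) = -7*s/5, so
  b(s)^2 = 49*s^2/25.
Integrating from 0 to t:
  <X>_t = int_0^t (49*s^2/25) ds = 49*t^3/75.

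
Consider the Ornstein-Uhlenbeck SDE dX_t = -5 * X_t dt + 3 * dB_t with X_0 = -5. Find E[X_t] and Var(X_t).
E[X_t] = -5*exp(-5*t); Var(X_t) = 9/10 - 9*exp(-10*t)/10

The OU SDE dX = -theta X dt + sigma dB admits the integrating factor exp(theta t): d(exp(theta t) X_t) = sigma exp(theta t) dB_t. Integrating from 0 to t:
  X_t = x_0 * exp(-theta t) + sigma * int_0^t exp(-theta (t-s)) dB_s.
The Itô integral has mean 0 and (by the Itô isometry) variance sigma^2 * int_0^t exp(-2 theta (t - s)) ds = sigma^2 * (1 - exp(-2 theta t)) / (2 theta).
With theta = 5, sigma = 3, x_0 = -5:
  E[X_t] = -5 * exp(-5 t) = -5*exp(-5*t)
  Var(X_t) = (3)^2 * (1 - exp(-2*5 t)) / (2 * 5) = 9/10 - 9*exp(-10*t)/10.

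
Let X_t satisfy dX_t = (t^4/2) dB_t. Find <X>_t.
<X>_t = t^9/36

For an Itô process dX_t = a(t) dt + b(t) dB_t, the quadratic variation is <X>_t = int_0^t b(s)^2 ds (the drift term does not contribute). Here b(s) = s^4/2, so
  b(s)^2 = s^8/4.
Integrating from 0 to t:
  <X>_t = int_0^t (s^8/4) ds = t^9/36.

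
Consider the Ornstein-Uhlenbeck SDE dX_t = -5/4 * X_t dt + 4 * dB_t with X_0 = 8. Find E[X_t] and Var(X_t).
E[X_t] = 8*exp(-5*t/4); Var(X_t) = 32/5 - 32*exp(-5*t/2)/5

The OU SDE dX = -theta X dt + sigma dB admits the integrating factor exp(theta t): d(exp(theta t) X_t) = sigma exp(theta t) dB_t. Integrating from 0 to t:
  X_t = x_0 * exp(-theta t) + sigma * int_0^t exp(-theta (t-s)) dB_s.
The Itô integral has mean 0 and (by the Itô isometry) variance sigma^2 * int_0^t exp(-2 theta (t - s)) ds = sigma^2 * (1 - exp(-2 theta t)) / (2 theta).
With theta = 5/4, sigma = 4, x_0 = 8:
  E[X_t] = 8 * exp(-5/4 t) = 8*exp(-5*t/4)
  Var(X_t) = (4)^2 * (1 - exp(-2*5/4 t)) / (2 * 5/4) = 32/5 - 32*exp(-5*t/2)/5.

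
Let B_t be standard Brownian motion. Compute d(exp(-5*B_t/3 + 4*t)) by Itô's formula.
d(exp(-5*B_t/3 + 4*t)) = (97*exp(-5*B_t/3 + 4*t)/18) dt + (-5*exp(-5*B_t/3 + 4*t)/3) dB_t

Itô's formula for f(t, x): d f(t, B_t) = (f_t + (1/2) f_xx) dt + f_x dB_t. Compute partials of f(t, x) = exp(4*t - 5*x/3):
  f_t(t,x)  = 4*exp(4*t - 5*x/3)
  f_x(t,x)  = -5*exp(4*t - 5*x/3)/3
  f_xx(t,x) = 25*exp(4*t - 5*x/3)/9
Assemble drift = f_t + (1/2) f_xx = 97*exp(4*t - 5*x/3)/18 and diffusion = f_x = -5*exp(4*t - 5*x/3)/3. Substituting x = B_t:
  d(exp(-5*B_t/3 + 4*t)) = (97*exp(-5*B_t/3 + 4*t)/18) dt + (-5*exp(-5*B_t/3 + 4*t)/3) dB_t.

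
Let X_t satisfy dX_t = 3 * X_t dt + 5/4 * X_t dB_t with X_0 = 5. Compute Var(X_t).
Var(X_t) = 25*(exp(25*t/16) - 1)*exp(6*t)

For GBM dX = mu X dt + sigma X dB with X_0 = x_0, apply Itô to Y = log X: dY = (mu - sigma^2/2) dt + sigma dB, so Y_t = log(x_0) + (mu - sigma^2/2) t + sigma B_t and hence X_t = x_0 * exp((mu - sigma^2/2) t + sigma B_t).
With mu = 3, sigma = 5/4, x_0 = 5, this gives:
  X_t = 5 * exp((71/32) * t + (5/4) * B_t).
Since sigma*B_t ~ Normal(0, sigma^2 t), E[exp(sigma*B_t)] = exp(sigma^2 t / 2); so E[X_t] = x_0 * exp((mu - sigma^2/2) t) * exp(sigma^2 t / 2) = x_0 * exp(mu t) = 5*exp(3*t).
Var(X_t) = E[X_t^2] - (E[X_t])^2 = x_0^2 * exp(2 mu t) * (exp(sigma^2 t) - 1) = 25*(exp(25*t/16) - 1)*exp(6*t).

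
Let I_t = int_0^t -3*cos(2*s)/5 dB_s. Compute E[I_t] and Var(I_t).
E[I_t] = 0; Var(I_t) = 9*t/50 + 9*sin(4*t)/200

The Itô integral of a deterministic integrand f(s) has mean 0 because each increment f(s) * (B_{s+ds} - B_s) has mean 0. By the Itô isometry:
  Var( int_0^t f(s) dB_s ) = E[ (int_0^t f(s) dB_s)^2 ] = int_0^t f(s)^2 ds.
Here f(s) = -3*cos(2*s)/5, so f(s)^2 = 9*cos(2*s)^2/25. Integrate:
  int_0^t (9*cos(2*s)^2/25) ds = 9*t/50 + 9*sin(4*t)/200.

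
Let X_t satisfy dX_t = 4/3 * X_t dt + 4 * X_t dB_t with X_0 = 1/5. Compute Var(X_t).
Var(X_t) = (exp(16*t) - 1)*exp(8*t/3)/25

For GBM dX = mu X dt + sigma X dB with X_0 = x_0, apply Itô to Y = log X: dY = (mu - sigma^2/2) dt + sigma dB, so Y_t = log(x_0) + (mu - sigma^2/2) t + sigma B_t and hence X_t = x_0 * exp((mu - sigma^2/2) t + sigma B_t).
With mu = 4/3, sigma = 4, x_0 = 1/5, this gives:
  X_t = 1/5 * exp((-20/3) * t + (4) * B_t).
Since sigma*B_t ~ Normal(0, sigma^2 t), E[exp(sigma*B_t)] = exp(sigma^2 t / 2); so E[X_t] = x_0 * exp((mu - sigma^2/2) t) * exp(sigma^2 t / 2) = x_0 * exp(mu t) = exp(4*t/3)/5.
Var(X_t) = E[X_t^2] - (E[X_t])^2 = x_0^2 * exp(2 mu t) * (exp(sigma^2 t) - 1) = (exp(16*t) - 1)*exp(8*t/3)/25.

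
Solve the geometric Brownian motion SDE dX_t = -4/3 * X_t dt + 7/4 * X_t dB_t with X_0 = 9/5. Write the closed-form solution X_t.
X_t = 9/5 * exp((-275/96) * t + (7/4) * B_t)

For GBM dX = mu X dt + sigma X dB with X_0 = x_0, apply Itô to Y = log X: dY = (mu - sigma^2/2) dt + sigma dB, so Y_t = log(x_0) + (mu - sigma^2/2) t + sigma B_t and hence X_t = x_0 * exp((mu - sigma^2/2) t + sigma B_t).
With mu = -4/3, sigma = 7/4, x_0 = 9/5, this gives:
  X_t = 9/5 * exp((-275/96) * t + (7/4) * B_t).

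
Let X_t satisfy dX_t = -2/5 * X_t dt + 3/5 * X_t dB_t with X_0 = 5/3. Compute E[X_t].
E[X_t] = 5*exp(-2*t/5)/3

For GBM dX = mu X dt + sigma X dB with X_0 = x_0, apply Itô to Y = log X: dY = (mu - sigma^2/2) dt + sigma dB, so Y_t = log(x_0) + (mu - sigma^2/2) t + sigma B_t and hence X_t = x_0 * exp((mu - sigma^2/2) t + sigma B_t).
With mu = -2/5, sigma = 3/5, x_0 = 5/3, this gives:
  X_t = 5/3 * exp((-29/50) * t + (3/5) * B_t).
Since sigma*B_t ~ Normal(0, sigma^2 t), E[exp(sigma*B_t)] = exp(sigma^2 t / 2); so E[X_t] = x_0 * exp((mu - sigma^2/2) t) * exp(sigma^2 t / 2) = x_0 * exp(mu t) = 5*exp(-2*t/5)/3.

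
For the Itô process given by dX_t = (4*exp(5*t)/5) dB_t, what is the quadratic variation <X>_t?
<X>_t = 8*exp(10*t)/125 - 8/125

For an Itô process dX_t = a(t) dt + b(t) dB_t, the quadratic variation is <X>_t = int_0^t b(s)^2 ds (the drift term does not contribute). Here b(s) = 4*exp(5*s)/5, so
  b(s)^2 = 16*exp(10*s)/25.
Integrating from 0 to t:
  <X>_t = int_0^t (16*exp(10*s)/25) ds = 8*exp(10*t)/125 - 8/125.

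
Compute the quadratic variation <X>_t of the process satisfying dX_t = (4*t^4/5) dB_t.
<X>_t = 16*t^9/225

For an Itô process dX_t = a(t) dt + b(t) dB_t, the quadratic variation is <X>_t = int_0^t b(s)^2 ds (the drift term does not contribute). Here b(s) = 4*s^4/5, so
  b(s)^2 = 16*s^8/25.
Integrating from 0 to t:
  <X>_t = int_0^t (16*s^8/25) ds = 16*t^9/225.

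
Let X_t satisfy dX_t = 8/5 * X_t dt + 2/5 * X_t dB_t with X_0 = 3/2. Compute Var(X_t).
Var(X_t) = 9*(exp(4*t/25) - 1)*exp(16*t/5)/4

For GBM dX = mu X dt + sigma X dB with X_0 = x_0, apply Itô to Y = log X: dY = (mu - sigma^2/2) dt + sigma dB, so Y_t = log(x_0) + (mu - sigma^2/2) t + sigma B_t and hence X_t = x_0 * exp((mu - sigma^2/2) t + sigma B_t).
With mu = 8/5, sigma = 2/5, x_0 = 3/2, this gives:
  X_t = 3/2 * exp((38/25) * t + (2/5) * B_t).
Since sigma*B_t ~ Normal(0, sigma^2 t), E[exp(sigma*B_t)] = exp(sigma^2 t / 2); so E[X_t] = x_0 * exp((mu - sigma^2/2) t) * exp(sigma^2 t / 2) = x_0 * exp(mu t) = 3*exp(8*t/5)/2.
Var(X_t) = E[X_t^2] - (E[X_t])^2 = x_0^2 * exp(2 mu t) * (exp(sigma^2 t) - 1) = 9*(exp(4*t/25) - 1)*exp(16*t/5)/4.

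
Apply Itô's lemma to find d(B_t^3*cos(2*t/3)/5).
d(B_t^3*cos(2*t/3)/5) = (B_t*(-2*B_t^2*sin(2*t/3) + 9*cos(2*t/3))/15) dt + (3*B_t^2*cos(2*t/3)/5) dB_t

Itô's formula for f(t, x): d f(t, B_t) = (f_t + (1/2) f_xx) dt + f_x dB_t. Compute partials of f(t, x) = x^3*cos(2*t/3)/5:
  f_t(t,x)  = -2*x^3*sin(2*t/3)/15
  f_x(t,x)  = 3*x^2*cos(2*t/3)/5
  f_xx(t,x) = 6*x*cos(2*t/3)/5
Assemble drift = f_t + (1/2) f_xx = x*(-2*x^2*sin(2*t/3) + 9*cos(2*t/3))/15 and diffusion = f_x = 3*x^2*cos(2*t/3)/5. Substituting x = B_t:
  d(B_t^3*cos(2*t/3)/5) = (B_t*(-2*B_t^2*sin(2*t/3) + 9*cos(2*t/3))/15) dt + (3*B_t^2*cos(2*t/3)/5) dB_t.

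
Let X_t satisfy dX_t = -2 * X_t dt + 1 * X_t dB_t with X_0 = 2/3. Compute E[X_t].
E[X_t] = 2*exp(-2*t)/3

For GBM dX = mu X dt + sigma X dB with X_0 = x_0, apply Itô to Y = log X: dY = (mu - sigma^2/2) dt + sigma dB, so Y_t = log(x_0) + (mu - sigma^2/2) t + sigma B_t and hence X_t = x_0 * exp((mu - sigma^2/2) t + sigma B_t).
With mu = -2, sigma = 1, x_0 = 2/3, this gives:
  X_t = 2/3 * exp((-5/2) * t + (1) * B_t).
Since sigma*B_t ~ Normal(0, sigma^2 t), E[exp(sigma*B_t)] = exp(sigma^2 t / 2); so E[X_t] = x_0 * exp((mu - sigma^2/2) t) * exp(sigma^2 t / 2) = x_0 * exp(mu t) = 2*exp(-2*t)/3.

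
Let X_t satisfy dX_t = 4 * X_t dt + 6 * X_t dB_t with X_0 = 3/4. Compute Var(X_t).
Var(X_t) = 9*(exp(36*t) - 1)*exp(8*t)/16

For GBM dX = mu X dt + sigma X dB with X_0 = x_0, apply Itô to Y = log X: dY = (mu - sigma^2/2) dt + sigma dB, so Y_t = log(x_0) + (mu - sigma^2/2) t + sigma B_t and hence X_t = x_0 * exp((mu - sigma^2/2) t + sigma B_t).
With mu = 4, sigma = 6, x_0 = 3/4, this gives:
  X_t = 3/4 * exp((-14) * t + (6) * B_t).
Since sigma*B_t ~ Normal(0, sigma^2 t), E[exp(sigma*B_t)] = exp(sigma^2 t / 2); so E[X_t] = x_0 * exp((mu - sigma^2/2) t) * exp(sigma^2 t / 2) = x_0 * exp(mu t) = 3*exp(4*t)/4.
Var(X_t) = E[X_t^2] - (E[X_t])^2 = x_0^2 * exp(2 mu t) * (exp(sigma^2 t) - 1) = 9*(exp(36*t) - 1)*exp(8*t)/16.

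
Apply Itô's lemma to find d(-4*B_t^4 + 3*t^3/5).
d(-4*B_t^4 + 3*t^3/5) = (-24*B_t^2 + 9*t^2/5) dt + (-16*B_t^3) dB_t

Itô's formula for f(t, x): d f(t, B_t) = (f_t + (1/2) f_xx) dt + f_x dB_t. Compute partials of f(t, x) = 3*t^3/5 - 4*x^4:
  f_t(t,x)  = 9*t^2/5
  f_x(t,x)  = -16*x^3
  f_xx(t,x) = -48*x^2
Assemble drift = f_t + (1/2) f_xx = 9*t^2/5 - 24*x^2 and diffusion = f_x = -16*x^3. Substituting x = B_t:
  d(-4*B_t^4 + 3*t^3/5) = (-24*B_t^2 + 9*t^2/5) dt + (-16*B_t^3) dB_t.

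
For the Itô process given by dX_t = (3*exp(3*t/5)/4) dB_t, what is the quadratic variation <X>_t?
<X>_t = 15*exp(6*t/5)/32 - 15/32

For an Itô process dX_t = a(t) dt + b(t) dB_t, the quadratic variation is <X>_t = int_0^t b(s)^2 ds (the drift term does not contribute). Here b(s) = 3*exp(3*s/5)/4, so
  b(s)^2 = 9*exp(6*s/5)/16.
Integrating from 0 to t:
  <X>_t = int_0^t (9*exp(6*s/5)/16) ds = 15*exp(6*t/5)/32 - 15/32.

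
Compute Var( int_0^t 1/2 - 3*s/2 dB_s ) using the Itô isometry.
Var = t*(3*t^2 - 3*t + 1)/4

The Itô integral of a deterministic integrand f(s) has mean 0 because each increment f(s) * (B_{s+ds} - B_s) has mean 0. By the Itô isometry:
  Var( int_0^t f(s) dB_s ) = E[ (int_0^t f(s) dB_s)^2 ] = int_0^t f(s)^2 ds.
Here f(s) = 1/2 - 3*s/2, so f(s)^2 = (3*s - 1)^2/4. Integrate:
  int_0^t ((3*s - 1)^2/4) ds = t*(3*t^2 - 3*t + 1)/4.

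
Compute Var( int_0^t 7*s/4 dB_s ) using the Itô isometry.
Var = 49*t^3/48

The Itô integral of a deterministic integrand f(s) has mean 0 because each increment f(s) * (B_{s+ds} - B_s) has mean 0. By the Itô isometry:
  Var( int_0^t f(s) dB_s ) = E[ (int_0^t f(s) dB_s)^2 ] = int_0^t f(s)^2 ds.
Here f(s) = 7*s/4, so f(s)^2 = 49*s^2/16. Integrate:
  int_0^t (49*s^2/16) ds = 49*t^3/48.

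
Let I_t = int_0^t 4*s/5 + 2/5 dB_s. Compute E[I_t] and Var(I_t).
E[I_t] = 0; Var(I_t) = 4*t*(4*t^2 + 6*t + 3)/75

The Itô integral of a deterministic integrand f(s) has mean 0 because each increment f(s) * (B_{s+ds} - B_s) has mean 0. By the Itô isometry:
  Var( int_0^t f(s) dB_s ) = E[ (int_0^t f(s) dB_s)^2 ] = int_0^t f(s)^2 ds.
Here f(s) = 4*s/5 + 2/5, so f(s)^2 = 4*(2*s + 1)^2/25. Integrate:
  int_0^t (4*(2*s + 1)^2/25) ds = 4*t*(4*t^2 + 6*t + 3)/75.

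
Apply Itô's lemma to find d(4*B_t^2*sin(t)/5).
d(4*B_t^2*sin(t)/5) = (4*B_t^2*cos(t)/5 + 4*sin(t)/5) dt + (8*B_t*sin(t)/5) dB_t

Itô's formula for f(t, x): d f(t, B_t) = (f_t + (1/2) f_xx) dt + f_x dB_t. Compute partials of f(t, x) = 4*x^2*sin(t)/5:
  f_t(t,x)  = 4*x^2*cos(t)/5
  f_x(t,x)  = 8*x*sin(t)/5
  f_xx(t,x) = 8*sin(t)/5
Assemble drift = f_t + (1/2) f_xx = 4*x^2*cos(t)/5 + 4*sin(t)/5 and diffusion = f_x = 8*x*sin(t)/5. Substituting x = B_t:
  d(4*B_t^2*sin(t)/5) = (4*B_t^2*cos(t)/5 + 4*sin(t)/5) dt + (8*B_t*sin(t)/5) dB_t.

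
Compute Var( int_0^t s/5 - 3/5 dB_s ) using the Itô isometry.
Var = t*(t^2 - 9*t + 27)/75

The Itô integral of a deterministic integrand f(s) has mean 0 because each increment f(s) * (B_{s+ds} - B_s) has mean 0. By the Itô isometry:
  Var( int_0^t f(s) dB_s ) = E[ (int_0^t f(s) dB_s)^2 ] = int_0^t f(s)^2 ds.
Here f(s) = s/5 - 3/5, so f(s)^2 = (s - 3)^2/25. Integrate:
  int_0^t ((s - 3)^2/25) ds = t*(t^2 - 9*t + 27)/75.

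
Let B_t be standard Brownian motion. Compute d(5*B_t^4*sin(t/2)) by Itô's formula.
d(5*B_t^4*sin(t/2)) = (5*B_t^2*(B_t^2*cos(t/2) + 12*sin(t/2))/2) dt + (20*B_t^3*sin(t/2)) dB_t

Itô's formula for f(t, x): d f(t, B_t) = (f_t + (1/2) f_xx) dt + f_x dB_t. Compute partials of f(t, x) = 5*x^4*sin(t/2):
  f_t(t,x)  = 5*x^4*cos(t/2)/2
  f_x(t,x)  = 20*x^3*sin(t/2)
  f_xx(t,x) = 60*x^2*sin(t/2)
Assemble drift = f_t + (1/2) f_xx = 5*x^2*(x^2*cos(t/2) + 12*sin(t/2))/2 and diffusion = f_x = 20*x^3*sin(t/2). Substituting x = B_t:
  d(5*B_t^4*sin(t/2)) = (5*B_t^2*(B_t^2*cos(t/2) + 12*sin(t/2))/2) dt + (20*B_t^3*sin(t/2)) dB_t.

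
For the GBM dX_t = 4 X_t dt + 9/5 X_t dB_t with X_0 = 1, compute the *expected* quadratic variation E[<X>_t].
E[<X>_t] = 81*exp(281*t/25)/281 - 81/281

<X>_t = int_0^t ((9/5) * X_s)^2 ds. Taking expectation inside the integral: E[<X>_t] = (9/5)^2 * int_0^t E[X_s^2] ds. For GBM, E[X_s^2] = x_0^2 * exp((2 mu + sigma^2) s). Integrating:
  E[<X>_t] = (9/5)^2 * 1^2 * (exp((2*4 + (9/5)^2) t) - 1) / (2*4 + (9/5)^2)
           = (9/5)^2 * 1^2 * (exp((281/25) t) - 1) / (281/25) = 81*exp(281*t/25)/281 - 81/281.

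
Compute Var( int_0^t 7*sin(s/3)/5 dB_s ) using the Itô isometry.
Var = 49*t/50 - 147*sin(2*t/3)/100

The Itô integral of a deterministic integrand f(s) has mean 0 because each increment f(s) * (B_{s+ds} - B_s) has mean 0. By the Itô isometry:
  Var( int_0^t f(s) dB_s ) = E[ (int_0^t f(s) dB_s)^2 ] = int_0^t f(s)^2 ds.
Here f(s) = 7*sin(s/3)/5, so f(s)^2 = 49*sin(s/3)^2/25. Integrate:
  int_0^t (49*sin(s/3)^2/25) ds = 49*t/50 - 147*sin(2*t/3)/100.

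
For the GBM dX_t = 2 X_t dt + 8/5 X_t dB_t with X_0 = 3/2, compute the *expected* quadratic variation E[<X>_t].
E[<X>_t] = 36*exp(164*t/25)/41 - 36/41

<X>_t = int_0^t ((8/5) * X_s)^2 ds. Taking expectation inside the integral: E[<X>_t] = (8/5)^2 * int_0^t E[X_s^2] ds. For GBM, E[X_s^2] = x_0^2 * exp((2 mu + sigma^2) s). Integrating:
  E[<X>_t] = (8/5)^2 * (3/2)^2 * (exp((2*2 + (8/5)^2) t) - 1) / (2*2 + (8/5)^2)
           = (8/5)^2 * (3/2)^2 * (exp((164/25) t) - 1) / (164/25) = 36*exp(164*t/25)/41 - 36/41.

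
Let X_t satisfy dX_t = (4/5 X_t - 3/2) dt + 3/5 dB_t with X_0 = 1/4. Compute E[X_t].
E[X_t] = 15/8 - 13*exp(4*t/5)/8

Taking expectations and using E[dB_t] = 0, the mean m(t) = E[X_t] satisfies the ODE m'(t) = a m(t) + b with m(0) = x_0. With a = 4/5, b = -3/2, x_0 = 1/4, the solution is
  m(t) = x_0 * exp(a t) + (b/a) * (exp(a t) - 1)
       = (1/4) * exp((4/5) t) + ((-3/2)/(4/5)) * (exp((4/5) t) - 1)
       = 15/8 - 13*exp(4*t/5)/8.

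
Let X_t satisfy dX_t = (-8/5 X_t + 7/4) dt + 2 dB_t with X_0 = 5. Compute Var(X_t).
Var(X_t) = 5/4 - 5*exp(-16*t/5)/4

The variance V(t) = Var(X_t) satisfies V'(t) = 2 a V(t) + c^2 with V(0) = 0 (drift coefficient is linear in X, diffusion is constant). With a = -8/5, c = 2, the solution is
  V(t) = (c^2 / (2 a)) * (exp(2 a t) - 1)
       = (2^2 / (2*(-8/5))) * (exp((-16/5) t) - 1)
       = 5/4 - 5*exp(-16*t/5)/4.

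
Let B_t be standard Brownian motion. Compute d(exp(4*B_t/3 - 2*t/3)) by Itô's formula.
d(exp(4*B_t/3 - 2*t/3)) = (2*exp(4*B_t/3 - 2*t/3)/9) dt + (4*exp(4*B_t/3 - 2*t/3)/3) dB_t

Itô's formula for f(t, x): d f(t, B_t) = (f_t + (1/2) f_xx) dt + f_x dB_t. Compute partials of f(t, x) = exp(-2*t/3 + 4*x/3):
  f_t(t,x)  = -2*exp(-2*t/3 + 4*x/3)/3
  f_x(t,x)  = 4*exp(-2*t/3 + 4*x/3)/3
  f_xx(t,x) = 16*exp(-2*t/3 + 4*x/3)/9
Assemble drift = f_t + (1/2) f_xx = 2*exp(-2*t/3 + 4*x/3)/9 and diffusion = f_x = 4*exp(-2*t/3 + 4*x/3)/3. Substituting x = B_t:
  d(exp(4*B_t/3 - 2*t/3)) = (2*exp(4*B_t/3 - 2*t/3)/9) dt + (4*exp(4*B_t/3 - 2*t/3)/3) dB_t.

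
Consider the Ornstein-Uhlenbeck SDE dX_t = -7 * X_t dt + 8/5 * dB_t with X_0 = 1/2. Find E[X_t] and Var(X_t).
E[X_t] = exp(-7*t)/2; Var(X_t) = 32/175 - 32*exp(-14*t)/175

The OU SDE dX = -theta X dt + sigma dB admits the integrating factor exp(theta t): d(exp(theta t) X_t) = sigma exp(theta t) dB_t. Integrating from 0 to t:
  X_t = x_0 * exp(-theta t) + sigma * int_0^t exp(-theta (t-s)) dB_s.
The Itô integral has mean 0 and (by the Itô isometry) variance sigma^2 * int_0^t exp(-2 theta (t - s)) ds = sigma^2 * (1 - exp(-2 theta t)) / (2 theta).
With theta = 7, sigma = 8/5, x_0 = 1/2:
  E[X_t] = 1/2 * exp(-7 t) = exp(-7*t)/2
  Var(X_t) = (8/5)^2 * (1 - exp(-2*7 t)) / (2 * 7) = 32/175 - 32*exp(-14*t)/175.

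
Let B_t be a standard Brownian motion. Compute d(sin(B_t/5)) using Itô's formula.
d(sin(B_t/5)) = (-sin(B_t/5)/50) dt + (cos(B_t/5)/5) dB_t

Itô's formula for f(B_t) gives d f(B_t) = f'(B_t) dB_t + (1/2) f''(B_t) dt. Compute derivatives of f(x) = sin(x/5):
  f'(x)  = cos(x/5)/5
  f''(x) = -sin(x/5)/25
Substitute x = B_t and multiply the f'' term by 1/2:
  drift     = (1/2) * (-sin(x/5)/25) evaluated at B_t = -sin(B_t/5)/50
  diffusion = (cos(x/5)/5) evaluated at B_t = cos(B_t/5)/5
Therefore d(sin(B_t/5)) = (-sin(B_t/5)/50) dt + (cos(B_t/5)/5) dB_t.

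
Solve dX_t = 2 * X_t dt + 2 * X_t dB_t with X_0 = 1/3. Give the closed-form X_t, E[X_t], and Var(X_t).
X_t = 1/3 * exp((0) t + (2) B_t); E[X_t] = exp(2*t)/3; Var(X_t) = (exp(4*t) - 1)*exp(4*t)/9

For GBM dX = mu X dt + sigma X dB with X_0 = x_0, apply Itô to Y = log X: dY = (mu - sigma^2/2) dt + sigma dB, so Y_t = log(x_0) + (mu - sigma^2/2) t + sigma B_t and hence X_t = x_0 * exp((mu - sigma^2/2) t + sigma B_t).
With mu = 2, sigma = 2, x_0 = 1/3, this gives:
  X_t = 1/3 * exp((0) * t + (2) * B_t).
Since sigma*B_t ~ Normal(0, sigma^2 t), E[exp(sigma*B_t)] = exp(sigma^2 t / 2); so E[X_t] = x_0 * exp((mu - sigma^2/2) t) * exp(sigma^2 t / 2) = x_0 * exp(mu t) = exp(2*t)/3.
Var(X_t) = E[X_t^2] - (E[X_t])^2 = x_0^2 * exp(2 mu t) * (exp(sigma^2 t) - 1) = (exp(4*t) - 1)*exp(4*t)/9.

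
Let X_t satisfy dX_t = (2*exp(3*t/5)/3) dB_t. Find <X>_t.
<X>_t = 10*exp(6*t/5)/27 - 10/27

For an Itô process dX_t = a(t) dt + b(t) dB_t, the quadratic variation is <X>_t = int_0^t b(s)^2 ds (the drift term does not contribute). Here b(s) = 2*exp(3*s/5)/3, so
  b(s)^2 = 4*exp(6*s/5)/9.
Integrating from 0 to t:
  <X>_t = int_0^t (4*exp(6*s/5)/9) ds = 10*exp(6*t/5)/27 - 10/27.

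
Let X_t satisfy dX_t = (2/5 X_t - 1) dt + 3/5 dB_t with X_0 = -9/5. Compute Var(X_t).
Var(X_t) = 9*exp(4*t/5)/20 - 9/20

The variance V(t) = Var(X_t) satisfies V'(t) = 2 a V(t) + c^2 with V(0) = 0 (drift coefficient is linear in X, diffusion is constant). With a = 2/5, c = 3/5, the solution is
  V(t) = (c^2 / (2 a)) * (exp(2 a t) - 1)
       = ((3/5)^2 / (2*(2/5))) * (exp((4/5) t) - 1)
       = 9*exp(4*t/5)/20 - 9/20.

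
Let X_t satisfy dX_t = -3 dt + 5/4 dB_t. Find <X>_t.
<X>_t = 25*t/16

For an Itô process dX_t = a(t) dt + b(t) dB_t, the quadratic variation is <X>_t = int_0^t b(s)^2 ds (the drift term does not contribute). Here b(s) = 5/4, so
  b(s)^2 = 25/16.
Integrating from 0 to t:
  <X>_t = int_0^t (25/16) ds = 25*t/16.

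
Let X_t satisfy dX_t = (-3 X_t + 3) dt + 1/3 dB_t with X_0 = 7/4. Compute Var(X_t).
Var(X_t) = 1/54 - exp(-6*t)/54

The variance V(t) = Var(X_t) satisfies V'(t) = 2 a V(t) + c^2 with V(0) = 0 (drift coefficient is linear in X, diffusion is constant). With a = -3, c = 1/3, the solution is
  V(t) = (c^2 / (2 a)) * (exp(2 a t) - 1)
       = ((1/3)^2 / (2*(-3))) * (exp((-6) t) - 1)
       = 1/54 - exp(-6*t)/54.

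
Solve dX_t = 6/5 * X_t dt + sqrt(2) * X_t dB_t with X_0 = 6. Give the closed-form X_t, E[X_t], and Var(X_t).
X_t = 6 * exp((1/5) t + (sqrt(2)) B_t); E[X_t] = 6*exp(6*t/5); Var(X_t) = 36*(exp(2*t) - 1)*exp(12*t/5)

For GBM dX = mu X dt + sigma X dB with X_0 = x_0, apply Itô to Y = log X: dY = (mu - sigma^2/2) dt + sigma dB, so Y_t = log(x_0) + (mu - sigma^2/2) t + sigma B_t and hence X_t = x_0 * exp((mu - sigma^2/2) t + sigma B_t).
With mu = 6/5, sigma = sqrt(2), x_0 = 6, this gives:
  X_t = 6 * exp((1/5) * t + (sqrt(2)) * B_t).
Since sigma*B_t ~ Normal(0, sigma^2 t), E[exp(sigma*B_t)] = exp(sigma^2 t / 2); so E[X_t] = x_0 * exp((mu - sigma^2/2) t) * exp(sigma^2 t / 2) = x_0 * exp(mu t) = 6*exp(6*t/5).
Var(X_t) = E[X_t^2] - (E[X_t])^2 = x_0^2 * exp(2 mu t) * (exp(sigma^2 t) - 1) = 36*(exp(2*t) - 1)*exp(12*t/5).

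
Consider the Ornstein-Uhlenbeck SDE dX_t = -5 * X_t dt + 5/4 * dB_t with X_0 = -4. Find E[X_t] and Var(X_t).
E[X_t] = -4*exp(-5*t); Var(X_t) = 5/32 - 5*exp(-10*t)/32

The OU SDE dX = -theta X dt + sigma dB admits the integrating factor exp(theta t): d(exp(theta t) X_t) = sigma exp(theta t) dB_t. Integrating from 0 to t:
  X_t = x_0 * exp(-theta t) + sigma * int_0^t exp(-theta (t-s)) dB_s.
The Itô integral has mean 0 and (by the Itô isometry) variance sigma^2 * int_0^t exp(-2 theta (t - s)) ds = sigma^2 * (1 - exp(-2 theta t)) / (2 theta).
With theta = 5, sigma = 5/4, x_0 = -4:
  E[X_t] = -4 * exp(-5 t) = -4*exp(-5*t)
  Var(X_t) = (5/4)^2 * (1 - exp(-2*5 t)) / (2 * 5) = 5/32 - 5*exp(-10*t)/32.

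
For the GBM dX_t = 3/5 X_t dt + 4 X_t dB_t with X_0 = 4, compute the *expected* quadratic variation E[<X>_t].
E[<X>_t] = 640*exp(86*t/5)/43 - 640/43

<X>_t = int_0^t (4 * X_s)^2 ds. Taking expectation inside the integral: E[<X>_t] = 4^2 * int_0^t E[X_s^2] ds. For GBM, E[X_s^2] = x_0^2 * exp((2 mu + sigma^2) s). Integrating:
  E[<X>_t] = 4^2 * 4^2 * (exp((2*(3/5) + 4^2) t) - 1) / (2*(3/5) + 4^2)
           = 4^2 * 4^2 * (exp((86/5) t) - 1) / (86/5) = 640*exp(86*t/5)/43 - 640/43.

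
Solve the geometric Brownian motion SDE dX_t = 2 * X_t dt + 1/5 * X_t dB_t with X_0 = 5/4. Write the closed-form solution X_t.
X_t = 5/4 * exp((99/50) * t + (1/5) * B_t)

For GBM dX = mu X dt + sigma X dB with X_0 = x_0, apply Itô to Y = log X: dY = (mu - sigma^2/2) dt + sigma dB, so Y_t = log(x_0) + (mu - sigma^2/2) t + sigma B_t and hence X_t = x_0 * exp((mu - sigma^2/2) t + sigma B_t).
With mu = 2, sigma = 1/5, x_0 = 5/4, this gives:
  X_t = 5/4 * exp((99/50) * t + (1/5) * B_t).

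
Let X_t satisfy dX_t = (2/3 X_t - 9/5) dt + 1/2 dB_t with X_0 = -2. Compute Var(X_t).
Var(X_t) = 3*exp(4*t/3)/16 - 3/16

The variance V(t) = Var(X_t) satisfies V'(t) = 2 a V(t) + c^2 with V(0) = 0 (drift coefficient is linear in X, diffusion is constant). With a = 2/3, c = 1/2, the solution is
  V(t) = (c^2 / (2 a)) * (exp(2 a t) - 1)
       = ((1/2)^2 / (2*(2/3))) * (exp((4/3) t) - 1)
       = 3*exp(4*t/3)/16 - 3/16.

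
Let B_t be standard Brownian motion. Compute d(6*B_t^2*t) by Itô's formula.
d(6*B_t^2*t) = (6*B_t^2 + 6*t) dt + (12*B_t*t) dB_t

Itô's formula for f(t, x): d f(t, B_t) = (f_t + (1/2) f_xx) dt + f_x dB_t. Compute partials of f(t, x) = 6*t*x^2:
  f_t(t,x)  = 6*x^2
  f_x(t,x)  = 12*t*x
  f_xx(t,x) = 12*t
Assemble drift = f_t + (1/2) f_xx = 6*t + 6*x^2 and diffusion = f_x = 12*t*x. Substituting x = B_t:
  d(6*B_t^2*t) = (6*B_t^2 + 6*t) dt + (12*B_t*t) dB_t.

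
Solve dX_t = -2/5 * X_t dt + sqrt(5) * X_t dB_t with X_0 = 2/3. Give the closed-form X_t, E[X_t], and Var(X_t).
X_t = 2/3 * exp((-29/10) t + (sqrt(5)) B_t); E[X_t] = 2*exp(-2*t/5)/3; Var(X_t) = (4*exp(5*t) - 4)*exp(-4*t/5)/9

For GBM dX = mu X dt + sigma X dB with X_0 = x_0, apply Itô to Y = log X: dY = (mu - sigma^2/2) dt + sigma dB, so Y_t = log(x_0) + (mu - sigma^2/2) t + sigma B_t and hence X_t = x_0 * exp((mu - sigma^2/2) t + sigma B_t).
With mu = -2/5, sigma = sqrt(5), x_0 = 2/3, this gives:
  X_t = 2/3 * exp((-29/10) * t + (sqrt(5)) * B_t).
Since sigma*B_t ~ Normal(0, sigma^2 t), E[exp(sigma*B_t)] = exp(sigma^2 t / 2); so E[X_t] = x_0 * exp((mu - sigma^2/2) t) * exp(sigma^2 t / 2) = x_0 * exp(mu t) = 2*exp(-2*t/5)/3.
Var(X_t) = E[X_t^2] - (E[X_t])^2 = x_0^2 * exp(2 mu t) * (exp(sigma^2 t) - 1) = (4*exp(5*t) - 4)*exp(-4*t/5)/9.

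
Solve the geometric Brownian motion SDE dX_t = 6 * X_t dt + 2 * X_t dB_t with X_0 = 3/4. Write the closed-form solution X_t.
X_t = 3/4 * exp((4) * t + (2) * B_t)

For GBM dX = mu X dt + sigma X dB with X_0 = x_0, apply Itô to Y = log X: dY = (mu - sigma^2/2) dt + sigma dB, so Y_t = log(x_0) + (mu - sigma^2/2) t + sigma B_t and hence X_t = x_0 * exp((mu - sigma^2/2) t + sigma B_t).
With mu = 6, sigma = 2, x_0 = 3/4, this gives:
  X_t = 3/4 * exp((4) * t + (2) * B_t).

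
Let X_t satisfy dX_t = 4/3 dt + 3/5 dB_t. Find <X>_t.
<X>_t = 9*t/25

For an Itô process dX_t = a(t) dt + b(t) dB_t, the quadratic variation is <X>_t = int_0^t b(s)^2 ds (the drift term does not contribute). Here b(s) = 3/5, so
  b(s)^2 = 9/25.
Integrating from 0 to t:
  <X>_t = int_0^t (9/25) ds = 9*t/25.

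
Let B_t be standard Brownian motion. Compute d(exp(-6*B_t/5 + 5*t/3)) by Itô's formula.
d(exp(-6*B_t/5 + 5*t/3)) = (179*exp(-6*B_t/5 + 5*t/3)/75) dt + (-6*exp(-6*B_t/5 + 5*t/3)/5) dB_t

Itô's formula for f(t, x): d f(t, B_t) = (f_t + (1/2) f_xx) dt + f_x dB_t. Compute partials of f(t, x) = exp(5*t/3 - 6*x/5):
  f_t(t,x)  = 5*exp(5*t/3 - 6*x/5)/3
  f_x(t,x)  = -6*exp(5*t/3 - 6*x/5)/5
  f_xx(t,x) = 36*exp(5*t/3 - 6*x/5)/25
Assemble drift = f_t + (1/2) f_xx = 179*exp(5*t/3 - 6*x/5)/75 and diffusion = f_x = -6*exp(5*t/3 - 6*x/5)/5. Substituting x = B_t:
  d(exp(-6*B_t/5 + 5*t/3)) = (179*exp(-6*B_t/5 + 5*t/3)/75) dt + (-6*exp(-6*B_t/5 + 5*t/3)/5) dB_t.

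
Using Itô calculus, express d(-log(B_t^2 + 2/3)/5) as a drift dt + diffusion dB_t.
d(-log(B_t^2 + 2/3)/5) = (3*(3*B_t^2 - 2)/(5*(3*B_t^2 + 2)^2)) dt + (-6*B_t/(15*B_t^2 + 10)) dB_t

Itô's formula for f(B_t) gives d f(B_t) = f'(B_t) dB_t + (1/2) f''(B_t) dt. Compute derivatives of f(x) = -log(x^2 + 2/3)/5:
  f'(x)  = -6*x/(15*x^2 + 10)
  f''(x) = 6*(3*x^2 - 2)/(5*(3*x^2 + 2)^2)
Substitute x = B_t and multiply the f'' term by 1/2:
  drift     = (1/2) * (6*(3*x^2 - 2)/(5*(3*x^2 + 2)^2)) evaluated at B_t = 3*(3*B_t^2 - 2)/(5*(3*B_t^2 + 2)^2)
  diffusion = (-6*x/(15*x^2 + 10)) evaluated at B_t = -6*B_t/(15*B_t^2 + 10)
Therefore d(-log(B_t^2 + 2/3)/5) = (3*(3*B_t^2 - 2)/(5*(3*B_t^2 + 2)^2)) dt + (-6*B_t/(15*B_t^2 + 10)) dB_t.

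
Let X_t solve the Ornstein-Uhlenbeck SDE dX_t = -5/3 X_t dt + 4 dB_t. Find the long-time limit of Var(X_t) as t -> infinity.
lim Var(X_t) = 24/5

The OU SDE dX = -theta X dt + sigma dB admits the integrating factor exp(theta t): d(exp(theta t) X_t) = sigma exp(theta t) dB_t. Integrating from 0 to t gives X_t = x_0 * exp(-theta t) + sigma * int_0^t exp(-theta (t-s)) dB_s for any initial x_0. The Itô integral has variance (by the Itô isometry) sigma^2 * int_0^t exp(-2 theta (t - s)) ds = sigma^2 * (1 - exp(-2 theta t)) / (2 theta), independent of x_0.
With theta = 5/3, sigma = 4:
  Var(X_t) = (4)^2 * (1 - exp(-2*5/3 t)) / (2 * 5/3) = 24/5 - 24*exp(-10*t/3)/5.
As t -> infinity, exp(-2*5/3 t) -> 0, so the stationary variance is sigma^2 / (2 theta) = 24/5.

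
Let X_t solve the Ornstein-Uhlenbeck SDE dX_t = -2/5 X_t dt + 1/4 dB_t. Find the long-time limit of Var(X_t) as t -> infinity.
lim Var(X_t) = 5/64

The OU SDE dX = -theta X dt + sigma dB admits the integrating factor exp(theta t): d(exp(theta t) X_t) = sigma exp(theta t) dB_t. Integrating from 0 to t gives X_t = x_0 * exp(-theta t) + sigma * int_0^t exp(-theta (t-s)) dB_s for any initial x_0. The Itô integral has variance (by the Itô isometry) sigma^2 * int_0^t exp(-2 theta (t - s)) ds = sigma^2 * (1 - exp(-2 theta t)) / (2 theta), independent of x_0.
With theta = 2/5, sigma = 1/4:
  Var(X_t) = (1/4)^2 * (1 - exp(-2*2/5 t)) / (2 * 2/5) = 5/64 - 5*exp(-4*t/5)/64.
As t -> infinity, exp(-2*2/5 t) -> 0, so the stationary variance is sigma^2 / (2 theta) = 5/64.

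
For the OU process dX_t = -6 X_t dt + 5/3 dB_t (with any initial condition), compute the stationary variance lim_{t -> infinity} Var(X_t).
lim Var(X_t) = 25/108

The OU SDE dX = -theta X dt + sigma dB admits the integrating factor exp(theta t): d(exp(theta t) X_t) = sigma exp(theta t) dB_t. Integrating from 0 to t gives X_t = x_0 * exp(-theta t) + sigma * int_0^t exp(-theta (t-s)) dB_s for any initial x_0. The Itô integral has variance (by the Itô isometry) sigma^2 * int_0^t exp(-2 theta (t - s)) ds = sigma^2 * (1 - exp(-2 theta t)) / (2 theta), independent of x_0.
With theta = 6, sigma = 5/3:
  Var(X_t) = (5/3)^2 * (1 - exp(-2*6 t)) / (2 * 6) = 25/108 - 25*exp(-12*t)/108.
As t -> infinity, exp(-2*6 t) -> 0, so the stationary variance is sigma^2 / (2 theta) = 25/108.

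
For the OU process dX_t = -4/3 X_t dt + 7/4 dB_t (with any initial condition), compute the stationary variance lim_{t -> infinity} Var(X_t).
lim Var(X_t) = 147/128

The OU SDE dX = -theta X dt + sigma dB admits the integrating factor exp(theta t): d(exp(theta t) X_t) = sigma exp(theta t) dB_t. Integrating from 0 to t gives X_t = x_0 * exp(-theta t) + sigma * int_0^t exp(-theta (t-s)) dB_s for any initial x_0. The Itô integral has variance (by the Itô isometry) sigma^2 * int_0^t exp(-2 theta (t - s)) ds = sigma^2 * (1 - exp(-2 theta t)) / (2 theta), independent of x_0.
With theta = 4/3, sigma = 7/4:
  Var(X_t) = (7/4)^2 * (1 - exp(-2*4/3 t)) / (2 * 4/3) = 147/128 - 147*exp(-8*t/3)/128.
As t -> infinity, exp(-2*4/3 t) -> 0, so the stationary variance is sigma^2 / (2 theta) = 147/128.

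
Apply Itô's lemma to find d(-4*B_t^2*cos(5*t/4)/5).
d(-4*B_t^2*cos(5*t/4)/5) = (B_t^2*sin(5*t/4) - 4*cos(5*t/4)/5) dt + (-8*B_t*cos(5*t/4)/5) dB_t

Itô's formula for f(t, x): d f(t, B_t) = (f_t + (1/2) f_xx) dt + f_x dB_t. Compute partials of f(t, x) = -4*x^2*cos(5*t/4)/5:
  f_t(t,x)  = x^2*sin(5*t/4)
  f_x(t,x)  = -8*x*cos(5*t/4)/5
  f_xx(t,x) = -8*cos(5*t/4)/5
Assemble drift = f_t + (1/2) f_xx = x^2*sin(5*t/4) - 4*cos(5*t/4)/5 and diffusion = f_x = -8*x*cos(5*t/4)/5. Substituting x = B_t:
  d(-4*B_t^2*cos(5*t/4)/5) = (B_t^2*sin(5*t/4) - 4*cos(5*t/4)/5) dt + (-8*B_t*cos(5*t/4)/5) dB_t.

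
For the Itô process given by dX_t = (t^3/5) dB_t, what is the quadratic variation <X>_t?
<X>_t = t^7/175

For an Itô process dX_t = a(t) dt + b(t) dB_t, the quadratic variation is <X>_t = int_0^t b(s)^2 ds (the drift term does not contribute). Here b(s) = s^3/5, so
  b(s)^2 = s^6/25.
Integrating from 0 to t:
  <X>_t = int_0^t (s^6/25) ds = t^7/175.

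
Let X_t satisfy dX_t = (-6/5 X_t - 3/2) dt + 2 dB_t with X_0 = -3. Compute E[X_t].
E[X_t] = -5/4 - 7*exp(-6*t/5)/4

Taking expectations and using E[dB_t] = 0, the mean m(t) = E[X_t] satisfies the ODE m'(t) = a m(t) + b with m(0) = x_0. With a = -6/5, b = -3/2, x_0 = -3, the solution is
  m(t) = x_0 * exp(a t) + (b/a) * (exp(a t) - 1)
       = (-3) * exp((-6/5) t) + ((-3/2)/(-6/5)) * (exp((-6/5) t) - 1)
       = -5/4 - 7*exp(-6*t/5)/4.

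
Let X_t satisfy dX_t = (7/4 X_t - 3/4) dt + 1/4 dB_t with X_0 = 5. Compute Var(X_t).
Var(X_t) = exp(7*t/2)/56 - 1/56

The variance V(t) = Var(X_t) satisfies V'(t) = 2 a V(t) + c^2 with V(0) = 0 (drift coefficient is linear in X, diffusion is constant). With a = 7/4, c = 1/4, the solution is
  V(t) = (c^2 / (2 a)) * (exp(2 a t) - 1)
       = ((1/4)^2 / (2*(7/4))) * (exp((7/2) t) - 1)
       = exp(7*t/2)/56 - 1/56.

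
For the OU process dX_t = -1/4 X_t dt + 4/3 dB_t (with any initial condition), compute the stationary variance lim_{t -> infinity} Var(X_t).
lim Var(X_t) = 32/9

The OU SDE dX = -theta X dt + sigma dB admits the integrating factor exp(theta t): d(exp(theta t) X_t) = sigma exp(theta t) dB_t. Integrating from 0 to t gives X_t = x_0 * exp(-theta t) + sigma * int_0^t exp(-theta (t-s)) dB_s for any initial x_0. The Itô integral has variance (by the Itô isometry) sigma^2 * int_0^t exp(-2 theta (t - s)) ds = sigma^2 * (1 - exp(-2 theta t)) / (2 theta), independent of x_0.
With theta = 1/4, sigma = 4/3:
  Var(X_t) = (4/3)^2 * (1 - exp(-2*1/4 t)) / (2 * 1/4) = 32/9 - 32*exp(-t/2)/9.
As t -> infinity, exp(-2*1/4 t) -> 0, so the stationary variance is sigma^2 / (2 theta) = 32/9.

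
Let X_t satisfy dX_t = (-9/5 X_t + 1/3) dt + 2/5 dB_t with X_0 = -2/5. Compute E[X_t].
E[X_t] = 5/27 - 79*exp(-9*t/5)/135

Taking expectations and using E[dB_t] = 0, the mean m(t) = E[X_t] satisfies the ODE m'(t) = a m(t) + b with m(0) = x_0. With a = -9/5, b = 1/3, x_0 = -2/5, the solution is
  m(t) = x_0 * exp(a t) + (b/a) * (exp(a t) - 1)
       = (-2/5) * exp((-9/5) t) + ((1/3)/(-9/5)) * (exp((-9/5) t) - 1)
       = 5/27 - 79*exp(-9*t/5)/135.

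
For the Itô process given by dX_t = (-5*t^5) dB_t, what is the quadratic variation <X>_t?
<X>_t = 25*t^11/11

For an Itô process dX_t = a(t) dt + b(t) dB_t, the quadratic variation is <X>_t = int_0^t b(s)^2 ds (the drift term does not contribute). Here b(s) = -5*s^5, so
  b(s)^2 = 25*s^10.
Integrating from 0 to t:
  <X>_t = int_0^t (25*s^10) ds = 25*t^11/11.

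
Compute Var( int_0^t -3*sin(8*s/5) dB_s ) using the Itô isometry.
Var = 9*t/2 - 45*sin(8*t/5)*cos(8*t/5)/16

The Itô integral of a deterministic integrand f(s) has mean 0 because each increment f(s) * (B_{s+ds} - B_s) has mean 0. By the Itô isometry:
  Var( int_0^t f(s) dB_s ) = E[ (int_0^t f(s) dB_s)^2 ] = int_0^t f(s)^2 ds.
Here f(s) = -3*sin(8*s/5), so f(s)^2 = 9*sin(8*s/5)^2. Integrate:
  int_0^t (9*sin(8*s/5)^2) ds = 9*t/2 - 45*sin(8*t/5)*cos(8*t/5)/16.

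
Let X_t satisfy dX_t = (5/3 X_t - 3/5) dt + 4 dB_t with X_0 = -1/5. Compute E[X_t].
E[X_t] = 9/25 - 14*exp(5*t/3)/25

Taking expectations and using E[dB_t] = 0, the mean m(t) = E[X_t] satisfies the ODE m'(t) = a m(t) + b with m(0) = x_0. With a = 5/3, b = -3/5, x_0 = -1/5, the solution is
  m(t) = x_0 * exp(a t) + (b/a) * (exp(a t) - 1)
       = (-1/5) * exp((5/3) t) + ((-3/5)/(5/3)) * (exp((5/3) t) - 1)
       = 9/25 - 14*exp(5*t/3)/25.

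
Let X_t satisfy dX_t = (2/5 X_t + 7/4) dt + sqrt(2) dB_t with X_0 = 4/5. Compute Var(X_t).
Var(X_t) = 5*exp(4*t/5)/2 - 5/2

The variance V(t) = Var(X_t) satisfies V'(t) = 2 a V(t) + c^2 with V(0) = 0 (drift coefficient is linear in X, diffusion is constant). With a = 2/5, c = sqrt(2), the solution is
  V(t) = (c^2 / (2 a)) * (exp(2 a t) - 1)
       = (sqrt(2)^2 / (2*(2/5))) * (exp((4/5) t) - 1)
       = 5*exp(4*t/5)/2 - 5/2.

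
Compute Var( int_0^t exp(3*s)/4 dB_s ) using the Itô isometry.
Var = exp(6*t)/96 - 1/96

The Itô integral of a deterministic integrand f(s) has mean 0 because each increment f(s) * (B_{s+ds} - B_s) has mean 0. By the Itô isometry:
  Var( int_0^t f(s) dB_s ) = E[ (int_0^t f(s) dB_s)^2 ] = int_0^t f(s)^2 ds.
Here f(s) = exp(3*s)/4, so f(s)^2 = exp(6*s)/16. Integrate:
  int_0^t (exp(6*s)/16) ds = exp(6*t)/96 - 1/96.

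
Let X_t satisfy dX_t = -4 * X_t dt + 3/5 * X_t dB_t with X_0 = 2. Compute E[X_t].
E[X_t] = 2*exp(-4*t)

For GBM dX = mu X dt + sigma X dB with X_0 = x_0, apply Itô to Y = log X: dY = (mu - sigma^2/2) dt + sigma dB, so Y_t = log(x_0) + (mu - sigma^2/2) t + sigma B_t and hence X_t = x_0 * exp((mu - sigma^2/2) t + sigma B_t).
With mu = -4, sigma = 3/5, x_0 = 2, this gives:
  X_t = 2 * exp((-209/50) * t + (3/5) * B_t).
Since sigma*B_t ~ Normal(0, sigma^2 t), E[exp(sigma*B_t)] = exp(sigma^2 t / 2); so E[X_t] = x_0 * exp((mu - sigma^2/2) t) * exp(sigma^2 t / 2) = x_0 * exp(mu t) = 2*exp(-4*t).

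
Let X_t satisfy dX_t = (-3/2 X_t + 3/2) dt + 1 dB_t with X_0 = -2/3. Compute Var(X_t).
Var(X_t) = 1/3 - exp(-3*t)/3

The variance V(t) = Var(X_t) satisfies V'(t) = 2 a V(t) + c^2 with V(0) = 0 (drift coefficient is linear in X, diffusion is constant). With a = -3/2, c = 1, the solution is
  V(t) = (c^2 / (2 a)) * (exp(2 a t) - 1)
       = (1^2 / (2*(-3/2))) * (exp((-3) t) - 1)
       = 1/3 - exp(-3*t)/3.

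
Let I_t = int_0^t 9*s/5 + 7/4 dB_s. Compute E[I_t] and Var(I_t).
E[I_t] = 0; Var(I_t) = t*(432*t^2 + 1260*t + 1225)/400

The Itô integral of a deterministic integrand f(s) has mean 0 because each increment f(s) * (B_{s+ds} - B_s) has mean 0. By the Itô isometry:
  Var( int_0^t f(s) dB_s ) = E[ (int_0^t f(s) dB_s)^2 ] = int_0^t f(s)^2 ds.
Here f(s) = 9*s/5 + 7/4, so f(s)^2 = (36*s + 35)^2/400. Integrate:
  int_0^t ((36*s + 35)^2/400) ds = t*(432*t^2 + 1260*t + 1225)/400.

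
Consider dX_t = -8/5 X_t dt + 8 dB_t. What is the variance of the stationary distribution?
lim Var(X_t) = 20

The OU SDE dX = -theta X dt + sigma dB admits the integrating factor exp(theta t): d(exp(theta t) X_t) = sigma exp(theta t) dB_t. Integrating from 0 to t gives X_t = x_0 * exp(-theta t) + sigma * int_0^t exp(-theta (t-s)) dB_s for any initial x_0. The Itô integral has variance (by the Itô isometry) sigma^2 * int_0^t exp(-2 theta (t - s)) ds = sigma^2 * (1 - exp(-2 theta t)) / (2 theta), independent of x_0.
With theta = 8/5, sigma = 8:
  Var(X_t) = (8)^2 * (1 - exp(-2*8/5 t)) / (2 * 8/5) = 20 - 20*exp(-16*t/5).
As t -> infinity, exp(-2*8/5 t) -> 0, so the stationary variance is sigma^2 / (2 theta) = 20.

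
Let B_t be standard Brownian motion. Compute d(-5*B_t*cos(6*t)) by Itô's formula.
d(-5*B_t*cos(6*t)) = (30*B_t*sin(6*t)) dt + (-5*cos(6*t)) dB_t

Itô's formula for f(t, x): d f(t, B_t) = (f_t + (1/2) f_xx) dt + f_x dB_t. Compute partials of f(t, x) = -5*x*cos(6*t):
  f_t(t,x)  = 30*x*sin(6*t)
  f_x(t,x)  = -5*cos(6*t)
  f_xx(t,x) = 0
Assemble drift = f_t + (1/2) f_xx = 30*x*sin(6*t) and diffusion = f_x = -5*cos(6*t). Substituting x = B_t:
  d(-5*B_t*cos(6*t)) = (30*B_t*sin(6*t)) dt + (-5*cos(6*t)) dB_t.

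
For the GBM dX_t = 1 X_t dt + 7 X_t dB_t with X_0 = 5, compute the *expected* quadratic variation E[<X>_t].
E[<X>_t] = 1225*exp(51*t)/51 - 1225/51

<X>_t = int_0^t (7 * X_s)^2 ds. Taking expectation inside the integral: E[<X>_t] = 7^2 * int_0^t E[X_s^2] ds. For GBM, E[X_s^2] = x_0^2 * exp((2 mu + sigma^2) s). Integrating:
  E[<X>_t] = 7^2 * 5^2 * (exp((2*1 + 7^2) t) - 1) / (2*1 + 7^2)
           = 7^2 * 5^2 * (exp(51 t) - 1) / 51 = 1225*exp(51*t)/51 - 1225/51.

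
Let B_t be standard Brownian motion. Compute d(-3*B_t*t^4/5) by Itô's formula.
d(-3*B_t*t^4/5) = (-12*B_t*t^3/5) dt + (-3*t^4/5) dB_t

Itô's formula for f(t, x): d f(t, B_t) = (f_t + (1/2) f_xx) dt + f_x dB_t. Compute partials of f(t, x) = -3*t^4*x/5:
  f_t(t,x)  = -12*t^3*x/5
  f_x(t,x)  = -3*t^4/5
  f_xx(t,x) = 0
Assemble drift = f_t + (1/2) f_xx = -12*t^3*x/5 and diffusion = f_x = -3*t^4/5. Substituting x = B_t:
  d(-3*B_t*t^4/5) = (-12*B_t*t^3/5) dt + (-3*t^4/5) dB_t.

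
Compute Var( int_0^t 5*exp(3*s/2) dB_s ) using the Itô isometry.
Var = 25*exp(3*t)/3 - 25/3

The Itô integral of a deterministic integrand f(s) has mean 0 because each increment f(s) * (B_{s+ds} - B_s) has mean 0. By the Itô isometry:
  Var( int_0^t f(s) dB_s ) = E[ (int_0^t f(s) dB_s)^2 ] = int_0^t f(s)^2 ds.
Here f(s) = 5*exp(3*s/2), so f(s)^2 = 25*exp(3*s). Integrate:
  int_0^t (25*exp(3*s)) ds = 25*exp(3*t)/3 - 25/3.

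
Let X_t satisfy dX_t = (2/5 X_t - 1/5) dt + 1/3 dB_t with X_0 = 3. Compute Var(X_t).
Var(X_t) = 5*exp(4*t/5)/36 - 5/36

The variance V(t) = Var(X_t) satisfies V'(t) = 2 a V(t) + c^2 with V(0) = 0 (drift coefficient is linear in X, diffusion is constant). With a = 2/5, c = 1/3, the solution is
  V(t) = (c^2 / (2 a)) * (exp(2 a t) - 1)
       = ((1/3)^2 / (2*(2/5))) * (exp((4/5) t) - 1)
       = 5*exp(4*t/5)/36 - 5/36.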